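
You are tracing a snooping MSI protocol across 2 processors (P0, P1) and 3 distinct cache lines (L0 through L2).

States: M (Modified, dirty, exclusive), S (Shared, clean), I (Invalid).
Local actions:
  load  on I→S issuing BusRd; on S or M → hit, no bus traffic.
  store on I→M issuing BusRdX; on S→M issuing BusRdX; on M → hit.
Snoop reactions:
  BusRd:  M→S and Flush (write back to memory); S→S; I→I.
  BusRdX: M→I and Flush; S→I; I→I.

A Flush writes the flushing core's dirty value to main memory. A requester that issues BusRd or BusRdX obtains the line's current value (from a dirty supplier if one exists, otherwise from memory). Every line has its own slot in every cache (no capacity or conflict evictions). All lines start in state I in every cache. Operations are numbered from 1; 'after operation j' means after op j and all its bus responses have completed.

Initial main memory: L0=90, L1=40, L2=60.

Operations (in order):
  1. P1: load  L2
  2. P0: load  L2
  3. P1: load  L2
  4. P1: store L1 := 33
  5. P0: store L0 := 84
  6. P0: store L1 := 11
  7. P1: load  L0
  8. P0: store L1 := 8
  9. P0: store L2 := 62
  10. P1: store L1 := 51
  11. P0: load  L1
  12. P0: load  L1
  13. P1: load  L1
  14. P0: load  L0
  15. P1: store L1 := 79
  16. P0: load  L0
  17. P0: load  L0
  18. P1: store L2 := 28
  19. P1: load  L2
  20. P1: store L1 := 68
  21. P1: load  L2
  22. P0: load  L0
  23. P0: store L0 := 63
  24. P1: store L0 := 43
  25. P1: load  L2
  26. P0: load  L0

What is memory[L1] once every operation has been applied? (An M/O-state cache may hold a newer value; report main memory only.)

step 1: P1: load  L2  ⟶  IS  (L2)  txn=BusRd  M[L2]=60
step 2: P0: load  L2  ⟶  SS  (L2)  txn=BusRd  M[L2]=60
step 3: P1: load  L2  ⟶  SS  (L2)  txn=∅  M[L2]=60
step 4: P1: store L1 := 33  ⟶  IM  (L1)  txn=BusRdX  M[L1]=40
step 5: P0: store L0 := 84  ⟶  MI  (L0)  txn=BusRdX  M[L0]=90
step 6: P0: store L1 := 11  ⟶  MI  (L1)  txn=BusRdX+Flush  M[L1]=33
step 7: P1: load  L0  ⟶  SS  (L0)  txn=BusRd+Flush  M[L0]=84
step 8: P0: store L1 := 8  ⟶  MI  (L1)  txn=∅  M[L1]=33
step 9: P0: store L2 := 62  ⟶  MI  (L2)  txn=BusRdX  M[L2]=60
step 10: P1: store L1 := 51  ⟶  IM  (L1)  txn=BusRdX+Flush  M[L1]=8
step 11: P0: load  L1  ⟶  SS  (L1)  txn=BusRd+Flush  M[L1]=51
step 12: P0: load  L1  ⟶  SS  (L1)  txn=∅  M[L1]=51
step 13: P1: load  L1  ⟶  SS  (L1)  txn=∅  M[L1]=51
step 14: P0: load  L0  ⟶  SS  (L0)  txn=∅  M[L0]=84
step 15: P1: store L1 := 79  ⟶  IM  (L1)  txn=BusRdX  M[L1]=51
step 16: P0: load  L0  ⟶  SS  (L0)  txn=∅  M[L0]=84
step 17: P0: load  L0  ⟶  SS  (L0)  txn=∅  M[L0]=84
step 18: P1: store L2 := 28  ⟶  IM  (L2)  txn=BusRdX+Flush  M[L2]=62
step 19: P1: load  L2  ⟶  IM  (L2)  txn=∅  M[L2]=62
step 20: P1: store L1 := 68  ⟶  IM  (L1)  txn=∅  M[L1]=51
step 21: P1: load  L2  ⟶  IM  (L2)  txn=∅  M[L2]=62
step 22: P0: load  L0  ⟶  SS  (L0)  txn=∅  M[L0]=84
step 23: P0: store L0 := 63  ⟶  MI  (L0)  txn=BusRdX  M[L0]=84
step 24: P1: store L0 := 43  ⟶  IM  (L0)  txn=BusRdX+Flush  M[L0]=63
step 25: P1: load  L2  ⟶  IM  (L2)  txn=∅  M[L2]=62
step 26: P0: load  L0  ⟶  SS  (L0)  txn=BusRd+Flush  M[L0]=43

memory[L1] = 51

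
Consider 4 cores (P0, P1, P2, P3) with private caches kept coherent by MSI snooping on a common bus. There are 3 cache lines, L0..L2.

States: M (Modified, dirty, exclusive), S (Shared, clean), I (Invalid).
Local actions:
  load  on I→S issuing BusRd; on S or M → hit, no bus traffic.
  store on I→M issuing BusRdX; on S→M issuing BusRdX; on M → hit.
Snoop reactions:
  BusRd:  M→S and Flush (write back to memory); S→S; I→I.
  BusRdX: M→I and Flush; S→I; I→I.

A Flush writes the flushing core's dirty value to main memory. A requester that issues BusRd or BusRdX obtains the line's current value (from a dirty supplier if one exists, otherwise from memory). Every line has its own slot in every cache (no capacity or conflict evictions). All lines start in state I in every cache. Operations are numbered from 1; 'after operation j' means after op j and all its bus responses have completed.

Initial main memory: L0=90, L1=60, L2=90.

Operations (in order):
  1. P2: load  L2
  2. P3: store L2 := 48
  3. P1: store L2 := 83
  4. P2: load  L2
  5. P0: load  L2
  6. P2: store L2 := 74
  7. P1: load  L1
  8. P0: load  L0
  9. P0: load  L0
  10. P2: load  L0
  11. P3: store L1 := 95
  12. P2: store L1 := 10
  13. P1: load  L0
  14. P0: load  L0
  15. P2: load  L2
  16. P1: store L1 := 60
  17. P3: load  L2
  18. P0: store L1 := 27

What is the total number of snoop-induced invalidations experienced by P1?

invalidations = 3

[1] P2: load  L2 | P0:I, P1:I, P2:S(90), P3:I | bus: BusRd
[2] P3: store L2 := 48 | P0:I, P1:I, P2:I, P3:M(48) | bus: BusRdX
[3] P1: store L2 := 83 | P0:I, P1:M(83), P2:I, P3:I | bus: BusRdX,Flush
[4] P2: load  L2 | P0:I, P1:S(83), P2:S(83), P3:I | bus: BusRd,Flush
[5] P0: load  L2 | P0:S(83), P1:S(83), P2:S(83), P3:I | bus: BusRd
[6] P2: store L2 := 74 | P0:I, P1:I, P2:M(74), P3:I | bus: BusRdX
[7] P1: load  L1 | P0:I, P1:S(60), P2:I, P3:I | bus: BusRd
[8] P0: load  L0 | P0:S(90), P1:I, P2:I, P3:I | bus: BusRd
[9] P0: load  L0 | P0:S(90), P1:I, P2:I, P3:I | bus: none
[10] P2: load  L0 | P0:S(90), P1:I, P2:S(90), P3:I | bus: BusRd
[11] P3: store L1 := 95 | P0:I, P1:I, P2:I, P3:M(95) | bus: BusRdX
[12] P2: store L1 := 10 | P0:I, P1:I, P2:M(10), P3:I | bus: BusRdX,Flush
[13] P1: load  L0 | P0:S(90), P1:S(90), P2:S(90), P3:I | bus: BusRd
[14] P0: load  L0 | P0:S(90), P1:S(90), P2:S(90), P3:I | bus: none
[15] P2: load  L2 | P0:I, P1:I, P2:M(74), P3:I | bus: none
[16] P1: store L1 := 60 | P0:I, P1:M(60), P2:I, P3:I | bus: BusRdX,Flush
[17] P3: load  L2 | P0:I, P1:I, P2:S(74), P3:S(74) | bus: BusRd,Flush
[18] P0: store L1 := 27 | P0:M(27), P1:I, P2:I, P3:I | bus: BusRdX,Flush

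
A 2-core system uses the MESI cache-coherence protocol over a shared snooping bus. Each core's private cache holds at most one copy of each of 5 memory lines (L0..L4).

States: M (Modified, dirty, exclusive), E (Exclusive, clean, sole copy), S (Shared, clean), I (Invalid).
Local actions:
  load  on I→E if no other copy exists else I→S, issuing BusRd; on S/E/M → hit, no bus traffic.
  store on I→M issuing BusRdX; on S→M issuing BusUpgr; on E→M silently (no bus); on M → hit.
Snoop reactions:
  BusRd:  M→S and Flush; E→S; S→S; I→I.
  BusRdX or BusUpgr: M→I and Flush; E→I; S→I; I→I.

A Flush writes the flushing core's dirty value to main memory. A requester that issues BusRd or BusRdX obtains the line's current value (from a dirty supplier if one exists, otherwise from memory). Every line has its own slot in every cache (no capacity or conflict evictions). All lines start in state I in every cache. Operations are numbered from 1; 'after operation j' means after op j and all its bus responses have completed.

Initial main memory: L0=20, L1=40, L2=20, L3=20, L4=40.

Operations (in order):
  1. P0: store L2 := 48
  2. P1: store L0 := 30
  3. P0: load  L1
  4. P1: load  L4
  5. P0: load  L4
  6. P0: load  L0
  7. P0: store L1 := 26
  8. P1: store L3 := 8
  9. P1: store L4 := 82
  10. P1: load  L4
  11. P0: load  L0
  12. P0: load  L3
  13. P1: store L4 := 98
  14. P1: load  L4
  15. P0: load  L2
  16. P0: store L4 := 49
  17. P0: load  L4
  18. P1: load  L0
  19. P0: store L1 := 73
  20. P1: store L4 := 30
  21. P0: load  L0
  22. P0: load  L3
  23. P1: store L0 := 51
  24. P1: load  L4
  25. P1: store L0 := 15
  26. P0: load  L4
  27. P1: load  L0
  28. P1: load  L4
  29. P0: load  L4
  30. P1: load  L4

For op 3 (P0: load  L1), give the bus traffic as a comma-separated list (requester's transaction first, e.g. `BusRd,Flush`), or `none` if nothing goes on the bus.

1. P0: store L2 := 48  bus=[BusRdX]  L2: P0=M P1=I  mem[L2]=20
2. P1: store L0 := 30  bus=[BusRdX]  L0: P0=I P1=M  mem[L0]=20
3. P0: load  L1  bus=[BusRd]  L1: P0=E P1=I  mem[L1]=40
4. P1: load  L4  bus=[BusRd]  L4: P0=I P1=E  mem[L4]=40
5. P0: load  L4  bus=[BusRd]  L4: P0=S P1=S  mem[L4]=40
6. P0: load  L0  bus=[BusRd,Flush]  L0: P0=S P1=S  mem[L0]=30
7. P0: store L1 := 26  bus=[-]  L1: P0=M P1=I  mem[L1]=40
8. P1: store L3 := 8  bus=[BusRdX]  L3: P0=I P1=M  mem[L3]=20
9. P1: store L4 := 82  bus=[BusUpgr]  L4: P0=I P1=M  mem[L4]=40
10. P1: load  L4  bus=[-]  L4: P0=I P1=M  mem[L4]=40
11. P0: load  L0  bus=[-]  L0: P0=S P1=S  mem[L0]=30
12. P0: load  L3  bus=[BusRd,Flush]  L3: P0=S P1=S  mem[L3]=8
13. P1: store L4 := 98  bus=[-]  L4: P0=I P1=M  mem[L4]=40
14. P1: load  L4  bus=[-]  L4: P0=I P1=M  mem[L4]=40
15. P0: load  L2  bus=[-]  L2: P0=M P1=I  mem[L2]=20
16. P0: store L4 := 49  bus=[BusRdX,Flush]  L4: P0=M P1=I  mem[L4]=98
17. P0: load  L4  bus=[-]  L4: P0=M P1=I  mem[L4]=98
18. P1: load  L0  bus=[-]  L0: P0=S P1=S  mem[L0]=30
19. P0: store L1 := 73  bus=[-]  L1: P0=M P1=I  mem[L1]=40
20. P1: store L4 := 30  bus=[BusRdX,Flush]  L4: P0=I P1=M  mem[L4]=49
21. P0: load  L0  bus=[-]  L0: P0=S P1=S  mem[L0]=30
22. P0: load  L3  bus=[-]  L3: P0=S P1=S  mem[L3]=8
23. P1: store L0 := 51  bus=[BusUpgr]  L0: P0=I P1=M  mem[L0]=30
24. P1: load  L4  bus=[-]  L4: P0=I P1=M  mem[L4]=49
25. P1: store L0 := 15  bus=[-]  L0: P0=I P1=M  mem[L0]=30
26. P0: load  L4  bus=[BusRd,Flush]  L4: P0=S P1=S  mem[L4]=30
27. P1: load  L0  bus=[-]  L0: P0=I P1=M  mem[L0]=30
28. P1: load  L4  bus=[-]  L4: P0=S P1=S  mem[L4]=30
29. P0: load  L4  bus=[-]  L4: P0=S P1=S  mem[L4]=30
30. P1: load  L4  bus=[-]  L4: P0=S P1=S  mem[L4]=30

bus = BusRd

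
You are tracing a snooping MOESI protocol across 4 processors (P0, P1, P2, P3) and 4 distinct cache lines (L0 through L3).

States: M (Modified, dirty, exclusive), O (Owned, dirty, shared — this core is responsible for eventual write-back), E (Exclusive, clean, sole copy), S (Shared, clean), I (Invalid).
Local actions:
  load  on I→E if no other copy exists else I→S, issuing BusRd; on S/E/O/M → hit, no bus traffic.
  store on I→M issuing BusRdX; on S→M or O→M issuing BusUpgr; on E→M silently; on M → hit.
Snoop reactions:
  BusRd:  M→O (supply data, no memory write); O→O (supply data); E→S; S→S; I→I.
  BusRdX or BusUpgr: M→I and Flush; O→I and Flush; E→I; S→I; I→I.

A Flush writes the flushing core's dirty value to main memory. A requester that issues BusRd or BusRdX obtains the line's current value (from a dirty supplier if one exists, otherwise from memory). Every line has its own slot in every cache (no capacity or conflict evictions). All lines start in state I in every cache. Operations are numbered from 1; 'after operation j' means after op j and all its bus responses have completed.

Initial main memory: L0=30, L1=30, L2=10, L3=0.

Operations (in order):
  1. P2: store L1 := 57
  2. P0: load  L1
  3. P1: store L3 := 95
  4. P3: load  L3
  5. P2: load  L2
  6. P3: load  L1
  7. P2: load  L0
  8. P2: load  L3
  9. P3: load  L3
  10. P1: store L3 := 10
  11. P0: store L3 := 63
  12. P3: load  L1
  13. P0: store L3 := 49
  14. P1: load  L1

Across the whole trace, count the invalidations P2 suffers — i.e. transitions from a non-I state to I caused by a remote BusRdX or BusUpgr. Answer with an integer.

[1] P2: store L1 := 57 | P0:I, P1:I, P2:M(57), P3:I | bus: BusRdX
[2] P0: load  L1 | P0:S(57), P1:I, P2:O(57), P3:I | bus: BusRd
[3] P1: store L3 := 95 | P0:I, P1:M(95), P2:I, P3:I | bus: BusRdX
[4] P3: load  L3 | P0:I, P1:O(95), P2:I, P3:S(95) | bus: BusRd
[5] P2: load  L2 | P0:I, P1:I, P2:E(10), P3:I | bus: BusRd
[6] P3: load  L1 | P0:S(57), P1:I, P2:O(57), P3:S(57) | bus: BusRd
[7] P2: load  L0 | P0:I, P1:I, P2:E(30), P3:I | bus: BusRd
[8] P2: load  L3 | P0:I, P1:O(95), P2:S(95), P3:S(95) | bus: BusRd
[9] P3: load  L3 | P0:I, P1:O(95), P2:S(95), P3:S(95) | bus: none
[10] P1: store L3 := 10 | P0:I, P1:M(10), P2:I, P3:I | bus: BusUpgr
[11] P0: store L3 := 63 | P0:M(63), P1:I, P2:I, P3:I | bus: BusRdX,Flush
[12] P3: load  L1 | P0:S(57), P1:I, P2:O(57), P3:S(57) | bus: none
[13] P0: store L3 := 49 | P0:M(49), P1:I, P2:I, P3:I | bus: none
[14] P1: load  L1 | P0:S(57), P1:S(57), P2:O(57), P3:S(57) | bus: BusRd

invalidations = 1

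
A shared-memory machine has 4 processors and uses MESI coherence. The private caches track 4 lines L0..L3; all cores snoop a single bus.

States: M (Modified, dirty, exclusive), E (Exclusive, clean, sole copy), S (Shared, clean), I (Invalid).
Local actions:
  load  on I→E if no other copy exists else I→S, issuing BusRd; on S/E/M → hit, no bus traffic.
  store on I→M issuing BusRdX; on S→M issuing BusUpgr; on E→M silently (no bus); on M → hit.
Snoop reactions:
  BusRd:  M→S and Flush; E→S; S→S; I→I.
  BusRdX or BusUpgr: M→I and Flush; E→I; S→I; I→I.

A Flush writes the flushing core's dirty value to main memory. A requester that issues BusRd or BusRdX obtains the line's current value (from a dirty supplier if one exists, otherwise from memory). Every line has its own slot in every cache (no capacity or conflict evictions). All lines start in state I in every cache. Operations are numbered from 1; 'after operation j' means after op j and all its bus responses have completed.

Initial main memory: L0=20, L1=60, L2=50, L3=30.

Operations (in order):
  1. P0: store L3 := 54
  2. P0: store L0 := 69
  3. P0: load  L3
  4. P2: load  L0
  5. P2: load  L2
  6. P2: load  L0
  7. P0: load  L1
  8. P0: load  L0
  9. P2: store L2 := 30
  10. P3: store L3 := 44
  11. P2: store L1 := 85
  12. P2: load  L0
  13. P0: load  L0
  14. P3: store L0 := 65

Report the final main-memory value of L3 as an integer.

memory[L3] = 54

  op1 P0: store L3 := 54 → M/I/I/I on L3; bus BusRdX; mem=30
  op2 P0: store L0 := 69 → M/I/I/I on L0; bus BusRdX; mem=20
  op3 P0: load  L3 → M/I/I/I on L3; bus (none); mem=30
  op4 P2: load  L0 → S/I/S/I on L0; bus BusRd Flush; mem=69
  op5 P2: load  L2 → I/I/E/I on L2; bus BusRd; mem=50
  op6 P2: load  L0 → S/I/S/I on L0; bus (none); mem=69
  op7 P0: load  L1 → E/I/I/I on L1; bus BusRd; mem=60
  op8 P0: load  L0 → S/I/S/I on L0; bus (none); mem=69
  op9 P2: store L2 := 30 → I/I/M/I on L2; bus (none); mem=50
  op10 P3: store L3 := 44 → I/I/I/M on L3; bus BusRdX Flush; mem=54
  op11 P2: store L1 := 85 → I/I/M/I on L1; bus BusRdX; mem=60
  op12 P2: load  L0 → S/I/S/I on L0; bus (none); mem=69
  op13 P0: load  L0 → S/I/S/I on L0; bus (none); mem=69
  op14 P3: store L0 := 65 → I/I/I/M on L0; bus BusRdX; mem=69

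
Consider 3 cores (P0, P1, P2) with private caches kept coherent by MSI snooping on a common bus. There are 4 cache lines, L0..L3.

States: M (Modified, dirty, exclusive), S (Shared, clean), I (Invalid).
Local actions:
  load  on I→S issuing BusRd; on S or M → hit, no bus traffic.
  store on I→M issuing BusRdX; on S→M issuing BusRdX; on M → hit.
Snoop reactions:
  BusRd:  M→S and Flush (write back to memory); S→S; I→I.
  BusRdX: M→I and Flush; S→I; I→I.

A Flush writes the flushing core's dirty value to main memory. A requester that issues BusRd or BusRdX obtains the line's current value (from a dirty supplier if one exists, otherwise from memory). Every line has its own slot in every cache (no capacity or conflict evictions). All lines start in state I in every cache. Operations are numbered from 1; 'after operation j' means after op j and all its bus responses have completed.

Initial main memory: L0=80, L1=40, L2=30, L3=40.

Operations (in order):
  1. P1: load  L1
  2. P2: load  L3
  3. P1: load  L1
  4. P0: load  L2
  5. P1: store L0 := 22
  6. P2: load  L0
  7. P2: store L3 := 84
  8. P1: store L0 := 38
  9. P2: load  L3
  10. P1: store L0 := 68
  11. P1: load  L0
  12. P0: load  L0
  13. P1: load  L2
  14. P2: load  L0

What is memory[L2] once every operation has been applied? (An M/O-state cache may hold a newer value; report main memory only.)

1. P1: load  L1  bus=[BusRd]  L1: P0=I P1=S P2=I  mem[L1]=40
2. P2: load  L3  bus=[BusRd]  L3: P0=I P1=I P2=S  mem[L3]=40
3. P1: load  L1  bus=[-]  L1: P0=I P1=S P2=I  mem[L1]=40
4. P0: load  L2  bus=[BusRd]  L2: P0=S P1=I P2=I  mem[L2]=30
5. P1: store L0 := 22  bus=[BusRdX]  L0: P0=I P1=M P2=I  mem[L0]=80
6. P2: load  L0  bus=[BusRd,Flush]  L0: P0=I P1=S P2=S  mem[L0]=22
7. P2: store L3 := 84  bus=[BusRdX]  L3: P0=I P1=I P2=M  mem[L3]=40
8. P1: store L0 := 38  bus=[BusRdX]  L0: P0=I P1=M P2=I  mem[L0]=22
9. P2: load  L3  bus=[-]  L3: P0=I P1=I P2=M  mem[L3]=40
10. P1: store L0 := 68  bus=[-]  L0: P0=I P1=M P2=I  mem[L0]=22
11. P1: load  L0  bus=[-]  L0: P0=I P1=M P2=I  mem[L0]=22
12. P0: load  L0  bus=[BusRd,Flush]  L0: P0=S P1=S P2=I  mem[L0]=68
13. P1: load  L2  bus=[BusRd]  L2: P0=S P1=S P2=I  mem[L2]=30
14. P2: load  L0  bus=[BusRd]  L0: P0=S P1=S P2=S  mem[L0]=68

memory[L2] = 30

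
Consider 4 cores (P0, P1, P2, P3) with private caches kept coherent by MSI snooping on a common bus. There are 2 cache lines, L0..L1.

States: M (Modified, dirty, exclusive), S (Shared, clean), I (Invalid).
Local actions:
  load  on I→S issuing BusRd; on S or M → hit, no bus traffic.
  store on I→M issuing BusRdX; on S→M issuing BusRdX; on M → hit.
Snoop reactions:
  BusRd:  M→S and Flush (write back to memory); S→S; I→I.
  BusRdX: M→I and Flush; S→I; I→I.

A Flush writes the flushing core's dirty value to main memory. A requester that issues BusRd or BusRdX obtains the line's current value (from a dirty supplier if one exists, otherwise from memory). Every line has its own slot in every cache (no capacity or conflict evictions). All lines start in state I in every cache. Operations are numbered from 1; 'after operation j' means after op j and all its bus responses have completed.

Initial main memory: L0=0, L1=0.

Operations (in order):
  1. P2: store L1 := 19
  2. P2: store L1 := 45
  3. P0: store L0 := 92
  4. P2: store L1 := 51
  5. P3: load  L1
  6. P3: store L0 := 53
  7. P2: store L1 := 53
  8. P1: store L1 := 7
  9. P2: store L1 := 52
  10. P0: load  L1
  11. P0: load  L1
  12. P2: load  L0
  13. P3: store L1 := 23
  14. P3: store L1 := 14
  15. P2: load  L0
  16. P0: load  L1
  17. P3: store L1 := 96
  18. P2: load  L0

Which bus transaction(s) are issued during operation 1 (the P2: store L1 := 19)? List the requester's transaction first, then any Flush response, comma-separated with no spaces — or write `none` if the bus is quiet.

  op1 P2: store L1 := 19 → I/I/M/I on L1; bus BusRdX; mem=0
  op2 P2: store L1 := 45 → I/I/M/I on L1; bus (none); mem=0
  op3 P0: store L0 := 92 → M/I/I/I on L0; bus BusRdX; mem=0
  op4 P2: store L1 := 51 → I/I/M/I on L1; bus (none); mem=0
  op5 P3: load  L1 → I/I/S/S on L1; bus BusRd Flush; mem=51
  op6 P3: store L0 := 53 → I/I/I/M on L0; bus BusRdX Flush; mem=92
  op7 P2: store L1 := 53 → I/I/M/I on L1; bus BusRdX; mem=51
  op8 P1: store L1 := 7 → I/M/I/I on L1; bus BusRdX Flush; mem=53
  op9 P2: store L1 := 52 → I/I/M/I on L1; bus BusRdX Flush; mem=7
  op10 P0: load  L1 → S/I/S/I on L1; bus BusRd Flush; mem=52
  op11 P0: load  L1 → S/I/S/I on L1; bus (none); mem=52
  op12 P2: load  L0 → I/I/S/S on L0; bus BusRd Flush; mem=53
  op13 P3: store L1 := 23 → I/I/I/M on L1; bus BusRdX; mem=52
  op14 P3: store L1 := 14 → I/I/I/M on L1; bus (none); mem=52
  op15 P2: load  L0 → I/I/S/S on L0; bus (none); mem=53
  op16 P0: load  L1 → S/I/I/S on L1; bus BusRd Flush; mem=14
  op17 P3: store L1 := 96 → I/I/I/M on L1; bus BusRdX; mem=14
  op18 P2: load  L0 → I/I/S/S on L0; bus (none); mem=53

bus = BusRdX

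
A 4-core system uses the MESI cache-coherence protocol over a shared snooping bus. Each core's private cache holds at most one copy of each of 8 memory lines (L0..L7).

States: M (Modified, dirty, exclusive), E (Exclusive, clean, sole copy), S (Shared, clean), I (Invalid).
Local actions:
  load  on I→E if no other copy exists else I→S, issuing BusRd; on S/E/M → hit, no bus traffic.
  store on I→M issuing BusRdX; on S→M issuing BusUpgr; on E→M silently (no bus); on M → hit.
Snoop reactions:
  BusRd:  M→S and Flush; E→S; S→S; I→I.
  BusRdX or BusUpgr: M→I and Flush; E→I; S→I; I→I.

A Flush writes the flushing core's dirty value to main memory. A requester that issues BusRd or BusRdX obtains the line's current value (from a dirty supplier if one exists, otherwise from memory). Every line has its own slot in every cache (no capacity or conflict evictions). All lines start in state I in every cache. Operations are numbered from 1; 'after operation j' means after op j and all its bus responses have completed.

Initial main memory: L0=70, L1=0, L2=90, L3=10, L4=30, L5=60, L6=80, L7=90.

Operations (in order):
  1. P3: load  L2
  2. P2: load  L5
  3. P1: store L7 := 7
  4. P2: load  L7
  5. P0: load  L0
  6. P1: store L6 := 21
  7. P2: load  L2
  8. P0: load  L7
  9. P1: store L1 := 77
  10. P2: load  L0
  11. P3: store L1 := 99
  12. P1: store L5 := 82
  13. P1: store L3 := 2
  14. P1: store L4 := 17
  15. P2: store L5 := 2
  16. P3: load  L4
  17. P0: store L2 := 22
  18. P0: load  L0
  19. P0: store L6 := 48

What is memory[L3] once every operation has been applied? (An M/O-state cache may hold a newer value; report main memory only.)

memory[L3] = 10

1. P3: load  L2  bus=[BusRd]  L2: P0=I P1=I P2=I P3=E  mem[L2]=90
2. P2: load  L5  bus=[BusRd]  L5: P0=I P1=I P2=E P3=I  mem[L5]=60
3. P1: store L7 := 7  bus=[BusRdX]  L7: P0=I P1=M P2=I P3=I  mem[L7]=90
4. P2: load  L7  bus=[BusRd,Flush]  L7: P0=I P1=S P2=S P3=I  mem[L7]=7
5. P0: load  L0  bus=[BusRd]  L0: P0=E P1=I P2=I P3=I  mem[L0]=70
6. P1: store L6 := 21  bus=[BusRdX]  L6: P0=I P1=M P2=I P3=I  mem[L6]=80
7. P2: load  L2  bus=[BusRd]  L2: P0=I P1=I P2=S P3=S  mem[L2]=90
8. P0: load  L7  bus=[BusRd]  L7: P0=S P1=S P2=S P3=I  mem[L7]=7
9. P1: store L1 := 77  bus=[BusRdX]  L1: P0=I P1=M P2=I P3=I  mem[L1]=0
10. P2: load  L0  bus=[BusRd]  L0: P0=S P1=I P2=S P3=I  mem[L0]=70
11. P3: store L1 := 99  bus=[BusRdX,Flush]  L1: P0=I P1=I P2=I P3=M  mem[L1]=77
12. P1: store L5 := 82  bus=[BusRdX]  L5: P0=I P1=M P2=I P3=I  mem[L5]=60
13. P1: store L3 := 2  bus=[BusRdX]  L3: P0=I P1=M P2=I P3=I  mem[L3]=10
14. P1: store L4 := 17  bus=[BusRdX]  L4: P0=I P1=M P2=I P3=I  mem[L4]=30
15. P2: store L5 := 2  bus=[BusRdX,Flush]  L5: P0=I P1=I P2=M P3=I  mem[L5]=82
16. P3: load  L4  bus=[BusRd,Flush]  L4: P0=I P1=S P2=I P3=S  mem[L4]=17
17. P0: store L2 := 22  bus=[BusRdX]  L2: P0=M P1=I P2=I P3=I  mem[L2]=90
18. P0: load  L0  bus=[-]  L0: P0=S P1=I P2=S P3=I  mem[L0]=70
19. P0: store L6 := 48  bus=[BusRdX,Flush]  L6: P0=M P1=I P2=I P3=I  mem[L6]=21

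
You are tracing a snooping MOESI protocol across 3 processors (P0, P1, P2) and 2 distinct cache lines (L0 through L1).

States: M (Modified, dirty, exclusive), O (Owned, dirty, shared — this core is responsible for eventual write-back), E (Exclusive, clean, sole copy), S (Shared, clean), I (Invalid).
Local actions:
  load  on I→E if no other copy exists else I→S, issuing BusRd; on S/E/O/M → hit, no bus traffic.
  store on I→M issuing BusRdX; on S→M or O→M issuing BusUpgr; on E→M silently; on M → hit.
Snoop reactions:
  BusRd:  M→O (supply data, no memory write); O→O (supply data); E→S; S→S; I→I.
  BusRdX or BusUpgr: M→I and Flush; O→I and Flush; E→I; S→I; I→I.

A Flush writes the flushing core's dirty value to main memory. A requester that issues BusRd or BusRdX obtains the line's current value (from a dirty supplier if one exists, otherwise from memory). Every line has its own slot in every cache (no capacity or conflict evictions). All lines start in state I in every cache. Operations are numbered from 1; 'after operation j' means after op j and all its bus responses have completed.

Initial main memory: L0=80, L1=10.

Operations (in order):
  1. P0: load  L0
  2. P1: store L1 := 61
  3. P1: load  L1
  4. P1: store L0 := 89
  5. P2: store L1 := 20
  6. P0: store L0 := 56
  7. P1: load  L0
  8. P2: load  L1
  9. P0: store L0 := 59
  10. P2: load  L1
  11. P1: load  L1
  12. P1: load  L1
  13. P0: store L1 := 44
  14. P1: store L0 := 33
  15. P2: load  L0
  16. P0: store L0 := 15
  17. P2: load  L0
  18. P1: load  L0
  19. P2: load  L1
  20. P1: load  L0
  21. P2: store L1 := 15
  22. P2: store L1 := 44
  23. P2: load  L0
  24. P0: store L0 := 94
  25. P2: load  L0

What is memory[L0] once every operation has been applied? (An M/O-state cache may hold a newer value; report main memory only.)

memory[L0] = 33

1. P0: load  L0  bus=[BusRd]  L0: P0=E P1=I P2=I  mem[L0]=80
2. P1: store L1 := 61  bus=[BusRdX]  L1: P0=I P1=M P2=I  mem[L1]=10
3. P1: load  L1  bus=[-]  L1: P0=I P1=M P2=I  mem[L1]=10
4. P1: store L0 := 89  bus=[BusRdX]  L0: P0=I P1=M P2=I  mem[L0]=80
5. P2: store L1 := 20  bus=[BusRdX,Flush]  L1: P0=I P1=I P2=M  mem[L1]=61
6. P0: store L0 := 56  bus=[BusRdX,Flush]  L0: P0=M P1=I P2=I  mem[L0]=89
7. P1: load  L0  bus=[BusRd]  L0: P0=O P1=S P2=I  mem[L0]=89
8. P2: load  L1  bus=[-]  L1: P0=I P1=I P2=M  mem[L1]=61
9. P0: store L0 := 59  bus=[BusUpgr]  L0: P0=M P1=I P2=I  mem[L0]=89
10. P2: load  L1  bus=[-]  L1: P0=I P1=I P2=M  mem[L1]=61
11. P1: load  L1  bus=[BusRd]  L1: P0=I P1=S P2=O  mem[L1]=61
12. P1: load  L1  bus=[-]  L1: P0=I P1=S P2=O  mem[L1]=61
13. P0: store L1 := 44  bus=[BusRdX,Flush]  L1: P0=M P1=I P2=I  mem[L1]=20
14. P1: store L0 := 33  bus=[BusRdX,Flush]  L0: P0=I P1=M P2=I  mem[L0]=59
15. P2: load  L0  bus=[BusRd]  L0: P0=I P1=O P2=S  mem[L0]=59
16. P0: store L0 := 15  bus=[BusRdX,Flush]  L0: P0=M P1=I P2=I  mem[L0]=33
17. P2: load  L0  bus=[BusRd]  L0: P0=O P1=I P2=S  mem[L0]=33
18. P1: load  L0  bus=[BusRd]  L0: P0=O P1=S P2=S  mem[L0]=33
19. P2: load  L1  bus=[BusRd]  L1: P0=O P1=I P2=S  mem[L1]=20
20. P1: load  L0  bus=[-]  L0: P0=O P1=S P2=S  mem[L0]=33
21. P2: store L1 := 15  bus=[BusUpgr,Flush]  L1: P0=I P1=I P2=M  mem[L1]=44
22. P2: store L1 := 44  bus=[-]  L1: P0=I P1=I P2=M  mem[L1]=44
23. P2: load  L0  bus=[-]  L0: P0=O P1=S P2=S  mem[L0]=33
24. P0: store L0 := 94  bus=[BusUpgr]  L0: P0=M P1=I P2=I  mem[L0]=33
25. P2: load  L0  bus=[BusRd]  L0: P0=O P1=I P2=S  mem[L0]=33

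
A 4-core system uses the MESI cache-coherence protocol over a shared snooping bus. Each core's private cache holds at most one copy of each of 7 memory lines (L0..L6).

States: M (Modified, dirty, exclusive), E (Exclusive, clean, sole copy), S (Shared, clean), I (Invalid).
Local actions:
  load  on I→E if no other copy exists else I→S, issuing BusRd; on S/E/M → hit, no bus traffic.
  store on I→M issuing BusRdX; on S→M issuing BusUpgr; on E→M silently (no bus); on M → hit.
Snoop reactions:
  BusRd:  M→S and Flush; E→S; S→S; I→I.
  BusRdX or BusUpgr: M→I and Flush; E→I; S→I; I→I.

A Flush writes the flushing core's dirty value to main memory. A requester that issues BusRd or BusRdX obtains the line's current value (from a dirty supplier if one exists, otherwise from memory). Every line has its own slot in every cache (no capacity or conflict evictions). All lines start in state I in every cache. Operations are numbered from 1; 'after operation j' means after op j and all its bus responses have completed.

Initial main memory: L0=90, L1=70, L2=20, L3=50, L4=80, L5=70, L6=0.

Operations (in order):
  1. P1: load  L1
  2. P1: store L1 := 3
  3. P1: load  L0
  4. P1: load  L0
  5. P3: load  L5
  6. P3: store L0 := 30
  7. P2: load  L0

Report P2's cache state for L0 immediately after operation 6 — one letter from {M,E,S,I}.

state = I

step 1: P1: load  L1  ⟶  IEII  (L1)  txn=BusRd  M[L1]=70
step 2: P1: store L1 := 3  ⟶  IMII  (L1)  txn=∅  M[L1]=70
step 3: P1: load  L0  ⟶  IEII  (L0)  txn=BusRd  M[L0]=90
step 4: P1: load  L0  ⟶  IEII  (L0)  txn=∅  M[L0]=90
step 5: P3: load  L5  ⟶  IIIE  (L5)  txn=BusRd  M[L5]=70
step 6: P3: store L0 := 30  ⟶  IIIM  (L0)  txn=BusRdX  M[L0]=90
step 7: P2: load  L0  ⟶  IISS  (L0)  txn=BusRd+Flush  M[L0]=30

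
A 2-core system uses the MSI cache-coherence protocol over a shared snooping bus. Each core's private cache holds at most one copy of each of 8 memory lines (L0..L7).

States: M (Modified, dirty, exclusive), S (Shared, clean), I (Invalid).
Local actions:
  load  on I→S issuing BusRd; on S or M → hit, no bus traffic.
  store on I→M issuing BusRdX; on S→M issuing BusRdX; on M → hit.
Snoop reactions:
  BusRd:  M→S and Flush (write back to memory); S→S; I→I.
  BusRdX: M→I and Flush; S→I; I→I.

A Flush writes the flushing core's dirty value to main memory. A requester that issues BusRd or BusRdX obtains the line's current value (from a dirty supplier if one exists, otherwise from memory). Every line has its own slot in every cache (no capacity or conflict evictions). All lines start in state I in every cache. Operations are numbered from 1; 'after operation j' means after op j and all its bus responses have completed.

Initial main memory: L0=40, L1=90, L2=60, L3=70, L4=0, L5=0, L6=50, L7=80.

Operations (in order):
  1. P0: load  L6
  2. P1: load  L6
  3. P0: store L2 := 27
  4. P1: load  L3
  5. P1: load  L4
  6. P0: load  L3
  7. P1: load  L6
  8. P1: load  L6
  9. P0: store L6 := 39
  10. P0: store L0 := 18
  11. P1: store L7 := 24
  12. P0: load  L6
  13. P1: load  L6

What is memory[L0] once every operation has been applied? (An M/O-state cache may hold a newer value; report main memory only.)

step 1: P0: load  L6  ⟶  SI  (L6)  txn=BusRd  M[L6]=50
step 2: P1: load  L6  ⟶  SS  (L6)  txn=BusRd  M[L6]=50
step 3: P0: store L2 := 27  ⟶  MI  (L2)  txn=BusRdX  M[L2]=60
step 4: P1: load  L3  ⟶  IS  (L3)  txn=BusRd  M[L3]=70
step 5: P1: load  L4  ⟶  IS  (L4)  txn=BusRd  M[L4]=0
step 6: P0: load  L3  ⟶  SS  (L3)  txn=BusRd  M[L3]=70
step 7: P1: load  L6  ⟶  SS  (L6)  txn=∅  M[L6]=50
step 8: P1: load  L6  ⟶  SS  (L6)  txn=∅  M[L6]=50
step 9: P0: store L6 := 39  ⟶  MI  (L6)  txn=BusRdX  M[L6]=50
step 10: P0: store L0 := 18  ⟶  MI  (L0)  txn=BusRdX  M[L0]=40
step 11: P1: store L7 := 24  ⟶  IM  (L7)  txn=BusRdX  M[L7]=80
step 12: P0: load  L6  ⟶  MI  (L6)  txn=∅  M[L6]=50
step 13: P1: load  L6  ⟶  SS  (L6)  txn=BusRd+Flush  M[L6]=39

memory[L0] = 40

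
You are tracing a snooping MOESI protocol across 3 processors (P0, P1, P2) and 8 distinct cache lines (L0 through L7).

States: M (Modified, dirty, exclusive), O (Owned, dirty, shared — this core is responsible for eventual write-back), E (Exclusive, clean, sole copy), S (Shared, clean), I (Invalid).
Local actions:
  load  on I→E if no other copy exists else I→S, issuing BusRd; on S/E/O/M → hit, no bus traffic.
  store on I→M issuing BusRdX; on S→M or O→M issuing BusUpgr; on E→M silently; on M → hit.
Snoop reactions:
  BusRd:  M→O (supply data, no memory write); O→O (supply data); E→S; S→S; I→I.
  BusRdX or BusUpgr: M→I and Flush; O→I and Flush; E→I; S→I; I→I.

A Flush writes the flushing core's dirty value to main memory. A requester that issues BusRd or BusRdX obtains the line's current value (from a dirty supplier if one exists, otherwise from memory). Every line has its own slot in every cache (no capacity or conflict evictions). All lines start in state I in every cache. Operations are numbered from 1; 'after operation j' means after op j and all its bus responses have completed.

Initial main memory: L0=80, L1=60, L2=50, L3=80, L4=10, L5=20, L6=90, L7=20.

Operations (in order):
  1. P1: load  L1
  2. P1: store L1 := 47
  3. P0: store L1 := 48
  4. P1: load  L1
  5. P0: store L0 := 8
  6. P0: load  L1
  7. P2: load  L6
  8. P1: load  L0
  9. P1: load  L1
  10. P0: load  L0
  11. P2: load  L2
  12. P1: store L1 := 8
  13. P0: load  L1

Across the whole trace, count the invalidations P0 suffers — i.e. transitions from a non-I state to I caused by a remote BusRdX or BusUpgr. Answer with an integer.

invalidations = 1

step 1: P1: load  L1  ⟶  IEI  (L1)  txn=BusRd  M[L1]=60
step 2: P1: store L1 := 47  ⟶  IMI  (L1)  txn=∅  M[L1]=60
step 3: P0: store L1 := 48  ⟶  MII  (L1)  txn=BusRdX+Flush  M[L1]=47
step 4: P1: load  L1  ⟶  OSI  (L1)  txn=BusRd  M[L1]=47
step 5: P0: store L0 := 8  ⟶  MII  (L0)  txn=BusRdX  M[L0]=80
step 6: P0: load  L1  ⟶  OSI  (L1)  txn=∅  M[L1]=47
step 7: P2: load  L6  ⟶  IIE  (L6)  txn=BusRd  M[L6]=90
step 8: P1: load  L0  ⟶  OSI  (L0)  txn=BusRd  M[L0]=80
step 9: P1: load  L1  ⟶  OSI  (L1)  txn=∅  M[L1]=47
step 10: P0: load  L0  ⟶  OSI  (L0)  txn=∅  M[L0]=80
step 11: P2: load  L2  ⟶  IIE  (L2)  txn=BusRd  M[L2]=50
step 12: P1: store L1 := 8  ⟶  IMI  (L1)  txn=BusUpgr+Flush  M[L1]=48
step 13: P0: load  L1  ⟶  SOI  (L1)  txn=BusRd  M[L1]=48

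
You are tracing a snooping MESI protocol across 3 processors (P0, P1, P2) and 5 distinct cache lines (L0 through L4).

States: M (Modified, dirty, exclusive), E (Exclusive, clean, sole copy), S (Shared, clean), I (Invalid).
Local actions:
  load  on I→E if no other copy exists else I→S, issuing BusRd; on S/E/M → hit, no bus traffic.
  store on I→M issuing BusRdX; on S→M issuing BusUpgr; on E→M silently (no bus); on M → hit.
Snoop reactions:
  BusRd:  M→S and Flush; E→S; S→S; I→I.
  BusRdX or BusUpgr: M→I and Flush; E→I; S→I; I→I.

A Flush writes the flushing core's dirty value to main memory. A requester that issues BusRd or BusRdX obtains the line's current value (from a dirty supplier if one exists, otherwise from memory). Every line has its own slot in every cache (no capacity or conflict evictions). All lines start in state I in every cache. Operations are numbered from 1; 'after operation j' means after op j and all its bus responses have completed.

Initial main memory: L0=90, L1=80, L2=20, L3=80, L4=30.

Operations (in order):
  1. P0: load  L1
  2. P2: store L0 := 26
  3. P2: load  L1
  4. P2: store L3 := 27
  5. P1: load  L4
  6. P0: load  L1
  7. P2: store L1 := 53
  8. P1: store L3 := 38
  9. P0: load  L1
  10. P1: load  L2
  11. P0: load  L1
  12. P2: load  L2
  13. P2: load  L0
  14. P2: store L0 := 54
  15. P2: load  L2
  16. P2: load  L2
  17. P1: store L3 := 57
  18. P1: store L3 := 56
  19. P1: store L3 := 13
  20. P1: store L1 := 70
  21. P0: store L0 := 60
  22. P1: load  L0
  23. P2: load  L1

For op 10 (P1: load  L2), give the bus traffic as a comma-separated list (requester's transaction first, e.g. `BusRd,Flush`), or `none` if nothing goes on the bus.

1. P0: load  L1  bus=[BusRd]  L1: P0=E P1=I P2=I  mem[L1]=80
2. P2: store L0 := 26  bus=[BusRdX]  L0: P0=I P1=I P2=M  mem[L0]=90
3. P2: load  L1  bus=[BusRd]  L1: P0=S P1=I P2=S  mem[L1]=80
4. P2: store L3 := 27  bus=[BusRdX]  L3: P0=I P1=I P2=M  mem[L3]=80
5. P1: load  L4  bus=[BusRd]  L4: P0=I P1=E P2=I  mem[L4]=30
6. P0: load  L1  bus=[-]  L1: P0=S P1=I P2=S  mem[L1]=80
7. P2: store L1 := 53  bus=[BusUpgr]  L1: P0=I P1=I P2=M  mem[L1]=80
8. P1: store L3 := 38  bus=[BusRdX,Flush]  L3: P0=I P1=M P2=I  mem[L3]=27
9. P0: load  L1  bus=[BusRd,Flush]  L1: P0=S P1=I P2=S  mem[L1]=53
10. P1: load  L2  bus=[BusRd]  L2: P0=I P1=E P2=I  mem[L2]=20
11. P0: load  L1  bus=[-]  L1: P0=S P1=I P2=S  mem[L1]=53
12. P2: load  L2  bus=[BusRd]  L2: P0=I P1=S P2=S  mem[L2]=20
13. P2: load  L0  bus=[-]  L0: P0=I P1=I P2=M  mem[L0]=90
14. P2: store L0 := 54  bus=[-]  L0: P0=I P1=I P2=M  mem[L0]=90
15. P2: load  L2  bus=[-]  L2: P0=I P1=S P2=S  mem[L2]=20
16. P2: load  L2  bus=[-]  L2: P0=I P1=S P2=S  mem[L2]=20
17. P1: store L3 := 57  bus=[-]  L3: P0=I P1=M P2=I  mem[L3]=27
18. P1: store L3 := 56  bus=[-]  L3: P0=I P1=M P2=I  mem[L3]=27
19. P1: store L3 := 13  bus=[-]  L3: P0=I P1=M P2=I  mem[L3]=27
20. P1: store L1 := 70  bus=[BusRdX]  L1: P0=I P1=M P2=I  mem[L1]=53
21. P0: store L0 := 60  bus=[BusRdX,Flush]  L0: P0=M P1=I P2=I  mem[L0]=54
22. P1: load  L0  bus=[BusRd,Flush]  L0: P0=S P1=S P2=I  mem[L0]=60
23. P2: load  L1  bus=[BusRd,Flush]  L1: P0=I P1=S P2=S  mem[L1]=70

bus = BusRd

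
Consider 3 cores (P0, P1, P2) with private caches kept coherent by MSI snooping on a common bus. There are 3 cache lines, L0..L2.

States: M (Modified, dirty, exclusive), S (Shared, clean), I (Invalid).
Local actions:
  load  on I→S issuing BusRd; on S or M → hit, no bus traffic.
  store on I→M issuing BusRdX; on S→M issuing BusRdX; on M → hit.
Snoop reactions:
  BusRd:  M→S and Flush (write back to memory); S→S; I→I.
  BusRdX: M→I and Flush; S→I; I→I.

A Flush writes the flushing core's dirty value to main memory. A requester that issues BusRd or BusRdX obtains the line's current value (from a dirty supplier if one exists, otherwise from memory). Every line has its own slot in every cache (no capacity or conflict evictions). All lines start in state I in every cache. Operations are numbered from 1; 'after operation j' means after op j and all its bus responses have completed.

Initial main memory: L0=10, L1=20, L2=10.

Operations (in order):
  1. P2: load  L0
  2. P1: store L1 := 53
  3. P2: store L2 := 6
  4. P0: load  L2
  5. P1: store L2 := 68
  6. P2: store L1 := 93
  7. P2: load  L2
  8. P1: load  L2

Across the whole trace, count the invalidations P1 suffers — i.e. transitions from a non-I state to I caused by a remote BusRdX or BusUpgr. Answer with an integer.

invalidations = 1

step 1: P2: load  L0  ⟶  IIS  (L0)  txn=BusRd  M[L0]=10
step 2: P1: store L1 := 53  ⟶  IMI  (L1)  txn=BusRdX  M[L1]=20
step 3: P2: store L2 := 6  ⟶  IIM  (L2)  txn=BusRdX  M[L2]=10
step 4: P0: load  L2  ⟶  SIS  (L2)  txn=BusRd+Flush  M[L2]=6
step 5: P1: store L2 := 68  ⟶  IMI  (L2)  txn=BusRdX  M[L2]=6
step 6: P2: store L1 := 93  ⟶  IIM  (L1)  txn=BusRdX+Flush  M[L1]=53
step 7: P2: load  L2  ⟶  ISS  (L2)  txn=BusRd+Flush  M[L2]=68
step 8: P1: load  L2  ⟶  ISS  (L2)  txn=∅  M[L2]=68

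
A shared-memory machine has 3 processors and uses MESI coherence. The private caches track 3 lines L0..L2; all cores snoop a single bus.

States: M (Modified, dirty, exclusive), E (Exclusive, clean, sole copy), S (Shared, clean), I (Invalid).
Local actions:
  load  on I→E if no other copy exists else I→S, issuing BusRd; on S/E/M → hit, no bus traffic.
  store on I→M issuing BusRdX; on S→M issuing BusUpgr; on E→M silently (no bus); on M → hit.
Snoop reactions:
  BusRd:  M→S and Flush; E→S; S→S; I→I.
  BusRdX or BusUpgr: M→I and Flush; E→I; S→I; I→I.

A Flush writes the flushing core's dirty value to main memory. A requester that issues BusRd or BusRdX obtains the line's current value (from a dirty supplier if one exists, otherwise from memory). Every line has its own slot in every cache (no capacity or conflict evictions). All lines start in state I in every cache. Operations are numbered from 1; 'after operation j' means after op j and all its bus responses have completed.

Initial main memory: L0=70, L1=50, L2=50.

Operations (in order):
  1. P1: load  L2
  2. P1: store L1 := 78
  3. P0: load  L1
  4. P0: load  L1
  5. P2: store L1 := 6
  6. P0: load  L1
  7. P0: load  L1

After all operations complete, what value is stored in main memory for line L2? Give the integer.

memory[L2] = 50

  op1 P1: load  L2 → I/E/I on L2; bus BusRd; mem=50
  op2 P1: store L1 := 78 → I/M/I on L1; bus BusRdX; mem=50
  op3 P0: load  L1 → S/S/I on L1; bus BusRd Flush; mem=78
  op4 P0: load  L1 → S/S/I on L1; bus (none); mem=78
  op5 P2: store L1 := 6 → I/I/M on L1; bus BusRdX; mem=78
  op6 P0: load  L1 → S/I/S on L1; bus BusRd Flush; mem=6
  op7 P0: load  L1 → S/I/S on L1; bus (none); mem=6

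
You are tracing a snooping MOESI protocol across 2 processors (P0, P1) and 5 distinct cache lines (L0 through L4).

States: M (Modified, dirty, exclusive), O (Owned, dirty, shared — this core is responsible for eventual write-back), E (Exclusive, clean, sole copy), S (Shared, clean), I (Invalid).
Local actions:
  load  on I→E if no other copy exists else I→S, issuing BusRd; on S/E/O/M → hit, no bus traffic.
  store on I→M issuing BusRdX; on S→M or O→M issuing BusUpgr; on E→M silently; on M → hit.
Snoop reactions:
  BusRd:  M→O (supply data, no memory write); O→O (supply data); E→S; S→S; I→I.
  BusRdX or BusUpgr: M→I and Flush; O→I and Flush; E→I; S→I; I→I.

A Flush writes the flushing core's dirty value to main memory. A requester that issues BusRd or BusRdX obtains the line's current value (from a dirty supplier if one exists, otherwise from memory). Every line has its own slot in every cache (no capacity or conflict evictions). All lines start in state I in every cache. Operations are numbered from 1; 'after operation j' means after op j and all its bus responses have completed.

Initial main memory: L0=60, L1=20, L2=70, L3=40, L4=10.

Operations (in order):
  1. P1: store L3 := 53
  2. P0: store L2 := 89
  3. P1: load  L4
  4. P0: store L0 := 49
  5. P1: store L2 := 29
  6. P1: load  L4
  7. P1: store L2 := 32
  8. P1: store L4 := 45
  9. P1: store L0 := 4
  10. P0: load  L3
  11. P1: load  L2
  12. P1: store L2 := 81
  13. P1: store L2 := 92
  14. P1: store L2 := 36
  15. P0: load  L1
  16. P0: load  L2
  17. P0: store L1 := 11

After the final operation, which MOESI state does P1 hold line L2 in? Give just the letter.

state = O

step 1: P1: store L3 := 53  ⟶  IM  (L3)  txn=BusRdX  M[L3]=40
step 2: P0: store L2 := 89  ⟶  MI  (L2)  txn=BusRdX  M[L2]=70
step 3: P1: load  L4  ⟶  IE  (L4)  txn=BusRd  M[L4]=10
step 4: P0: store L0 := 49  ⟶  MI  (L0)  txn=BusRdX  M[L0]=60
step 5: P1: store L2 := 29  ⟶  IM  (L2)  txn=BusRdX+Flush  M[L2]=89
step 6: P1: load  L4  ⟶  IE  (L4)  txn=∅  M[L4]=10
step 7: P1: store L2 := 32  ⟶  IM  (L2)  txn=∅  M[L2]=89
step 8: P1: store L4 := 45  ⟶  IM  (L4)  txn=∅  M[L4]=10
step 9: P1: store L0 := 4  ⟶  IM  (L0)  txn=BusRdX+Flush  M[L0]=49
step 10: P0: load  L3  ⟶  SO  (L3)  txn=BusRd  M[L3]=40
step 11: P1: load  L2  ⟶  IM  (L2)  txn=∅  M[L2]=89
step 12: P1: store L2 := 81  ⟶  IM  (L2)  txn=∅  M[L2]=89
step 13: P1: store L2 := 92  ⟶  IM  (L2)  txn=∅  M[L2]=89
step 14: P1: store L2 := 36  ⟶  IM  (L2)  txn=∅  M[L2]=89
step 15: P0: load  L1  ⟶  EI  (L1)  txn=BusRd  M[L1]=20
step 16: P0: load  L2  ⟶  SO  (L2)  txn=BusRd  M[L2]=89
step 17: P0: store L1 := 11  ⟶  MI  (L1)  txn=∅  M[L1]=20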